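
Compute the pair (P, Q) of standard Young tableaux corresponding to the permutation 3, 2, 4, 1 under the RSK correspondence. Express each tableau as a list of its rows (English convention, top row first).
Insert each entry of the permutation into P by Schensted row insertion, recording in Q the position of each new cell.

Insert 3: appended to row 1. P = [[3]].
Insert 2: 2 bumps 3 from row 1; 3 starts row 2. P = [[2], [3]].
Insert 4: appended to row 1. P = [[2, 4], [3]].
Insert 1: 1 bumps 2 from row 1; 2 bumps 3 from row 2; 3 starts row 3. P = [[1, 4], [2], [3]].

So P = [[1, 4], [2], [3]], Q = [[1, 3], [2], [4]].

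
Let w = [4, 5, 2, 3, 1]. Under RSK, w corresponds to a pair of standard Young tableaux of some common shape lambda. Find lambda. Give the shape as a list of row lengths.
RSK row insertion gives P = [[1, 3], [2, 5], [4]], which has shape [2, 2, 1].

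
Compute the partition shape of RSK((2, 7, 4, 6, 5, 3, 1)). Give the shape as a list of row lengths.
[3, 1, 1, 1, 1]

Row-insert each entry into an empty tableau.

After inserting 2: P = [[2]].
After inserting 7: P = [[2, 7]].
After inserting 4: P = [[2, 4], [7]].
After inserting 6: P = [[2, 4, 6], [7]].
After inserting 5: P = [[2, 4, 5], [6], [7]].
After inserting 3: P = [[2, 3, 5], [4], [6], [7]].
After inserting 1: P = [[1, 3, 5], [2], [4], [6], [7]].

The final insertion tableau P = [[1, 3, 5], [2], [4], [6], [7]] has shape [3, 1, 1, 1, 1].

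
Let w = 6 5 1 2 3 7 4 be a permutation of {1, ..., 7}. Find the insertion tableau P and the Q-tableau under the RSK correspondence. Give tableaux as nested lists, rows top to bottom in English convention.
Insert each entry of the permutation into P by Schensted row insertion, recording in Q the position of each new cell.

Insert 6: appended to row 1. P = [[6]].
Insert 5: 5 bumps 6 from row 1; 6 starts row 2. P = [[5], [6]].
Insert 1: 1 bumps 5 from row 1; 5 bumps 6 from row 2; 6 starts row 3. P = [[1], [5], [6]].
Insert 2: appended to row 1. P = [[1, 2], [5], [6]].
Insert 3: appended to row 1. P = [[1, 2, 3], [5], [6]].
Insert 7: appended to row 1. P = [[1, 2, 3, 7], [5], [6]].
Insert 4: 4 bumps 7 from row 1; 7 appends to row 2. P = [[1, 2, 3, 4], [5, 7], [6]].

So P = [[1, 2, 3, 4], [5, 7], [6]], Q = [[1, 4, 5, 6], [2, 7], [3]].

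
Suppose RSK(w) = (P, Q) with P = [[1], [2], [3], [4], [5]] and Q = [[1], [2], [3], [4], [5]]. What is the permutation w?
Reverse the RSK construction: for i from n down to 1, find the cell of Q containing i, remove the entry at that cell from P, and reverse-bump it up through P; the value ejected from row 1 is w(i).

Step i=5: Q has 5 at row 5, column 1; remove 5 from row 5 of P and reverse-bump: 5 enters row 4 and ejects 4; 4 enters row 3 and ejects 3; 3 enters row 2 and ejects 2; 2 enters row 1 and ejects 1. So w(5) = 1. P is now [[2], [3], [4], [5]].
Step i=4: Q has 4 at row 4, column 1; remove 5 from row 4 of P and reverse-bump: 5 enters row 3 and ejects 4; 4 enters row 2 and ejects 3; 3 enters row 1 and ejects 2. So w(4) = 2. P is now [[3], [4], [5]].
Step i=3: Q has 3 at row 3, column 1; remove 5 from row 3 of P and reverse-bump: 5 enters row 2 and ejects 4; 4 enters row 1 and ejects 3. So w(3) = 3. P is now [[4], [5]].
Step i=2: Q has 2 at row 2, column 1; remove 5 from row 2 of P and reverse-bump: 5 enters row 1 and ejects 4. So w(2) = 4. P is now [[5]].
Step i=1: Q has 1 at row 1, column 1; remove that cell from P, ejecting 5. So w(1) = 5. P is now [].

So w = 5 4 3 2 1.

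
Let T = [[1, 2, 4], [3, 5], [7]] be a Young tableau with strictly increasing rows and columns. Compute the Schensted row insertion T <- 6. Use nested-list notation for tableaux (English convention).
[[1, 2, 4, 6], [3, 5], [7]]

6 is larger than every entry of row 1, so it is appended to row 1. The new tableau is [[1, 2, 4, 6], [3, 5], [7]].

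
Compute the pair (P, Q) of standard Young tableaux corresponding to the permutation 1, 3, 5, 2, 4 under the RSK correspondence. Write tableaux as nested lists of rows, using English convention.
Insert each entry of the permutation into P by Schensted row insertion, recording in Q the position of each new cell.

Insert 1: appended to row 1. P = [[1]].
Insert 3: appended to row 1. P = [[1, 3]].
Insert 5: appended to row 1. P = [[1, 3, 5]].
Insert 2: 2 bumps 3 from row 1; 3 starts row 2. P = [[1, 2, 5], [3]].
Insert 4: 4 bumps 5 from row 1; 5 appends to row 2. P = [[1, 2, 4], [3, 5]].

So P = [[1, 2, 4], [3, 5]], Q = [[1, 2, 3], [4, 5]].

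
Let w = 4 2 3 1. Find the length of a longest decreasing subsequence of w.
3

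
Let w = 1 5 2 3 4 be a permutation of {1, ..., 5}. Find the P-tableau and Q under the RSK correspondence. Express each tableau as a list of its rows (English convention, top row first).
P = [[1, 2, 3, 4], [5]], Q = [[1, 2, 4, 5], [3]]

Insert each entry of the permutation into P by Schensted row insertion, recording in Q the position of each new cell.

Insert 1: appended to row 1. P = [[1]], Q = [[1]].
Insert 5: appended to row 1. P = [[1, 5]], Q = [[1, 2]].
Insert 2: 2 bumps 5 from row 1; 5 starts row 2. P = [[1, 2], [5]], Q = [[1, 2], [3]].
Insert 3: appended to row 1. P = [[1, 2, 3], [5]], Q = [[1, 2, 4], [3]].
Insert 4: appended to row 1. P = [[1, 2, 3, 4], [5]], Q = [[1, 2, 4, 5], [3]].

So P = [[1, 2, 3, 4], [5]], Q = [[1, 2, 4, 5], [3]].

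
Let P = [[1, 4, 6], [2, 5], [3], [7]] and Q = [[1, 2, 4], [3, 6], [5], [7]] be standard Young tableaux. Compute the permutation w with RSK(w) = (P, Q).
Reverse the RSK construction: for i from n down to 1, find the cell of Q containing i, remove the entry at that cell from P, and reverse-bump it up through P; the value ejected from row 1 is w(i).

Step i=7: Q has 7 at row 4, column 1; remove 7 from row 4 of P and reverse-bump: 7 enters row 3 and ejects 3; 3 enters row 2 and ejects 2; 2 enters row 1 and ejects 1. So w(7) = 1. P is now [[2, 4, 6], [3, 5], [7]].
Step i=6: Q has 6 at row 2, column 2; remove 5 from row 2 of P and reverse-bump: 5 enters row 1 and ejects 4. So w(6) = 4. P is now [[2, 5, 6], [3], [7]].
Step i=5: Q has 5 at row 3, column 1; remove 7 from row 3 of P and reverse-bump: 7 enters row 2 and ejects 3; 3 enters row 1 and ejects 2. So w(5) = 2. P is now [[3, 5, 6], [7]].
Step i=4: Q has 4 at row 1, column 3; remove that cell from P, ejecting 6. So w(4) = 6. P is now [[3, 5], [7]].
Step i=3: Q has 3 at row 2, column 1; remove 7 from row 2 of P and reverse-bump: 7 enters row 1 and ejects 5. So w(3) = 5. P is now [[3, 7]].
Step i=2: Q has 2 at row 1, column 2; remove that cell from P, ejecting 7. So w(2) = 7. P is now [[3]].
Step i=1: Q has 1 at row 1, column 1; remove that cell from P, ejecting 3. So w(1) = 3. P is now [].

So w = 3 7 5 6 2 4 1.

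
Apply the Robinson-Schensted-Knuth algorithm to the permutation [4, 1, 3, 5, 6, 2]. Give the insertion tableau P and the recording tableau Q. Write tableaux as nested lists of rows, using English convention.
P = [[1, 2, 5, 6], [3], [4]], Q = [[1, 3, 4, 5], [2], [6]]

Insert each entry of the permutation into P by Schensted row insertion, recording in Q the position of each new cell.

Insert 4: appended to row 1. P = [[4]].
Insert 1: 1 bumps 4 from row 1; 4 starts row 2. P = [[1], [4]].
Insert 3: appended to row 1. P = [[1, 3], [4]].
Insert 5: appended to row 1. P = [[1, 3, 5], [4]].
Insert 6: appended to row 1. P = [[1, 3, 5, 6], [4]].
Insert 2: 2 bumps 3 from row 1; 3 bumps 4 from row 2; 4 starts row 3. P = [[1, 2, 5, 6], [3], [4]].

So P = [[1, 2, 5, 6], [3], [4]], Q = [[1, 3, 4, 5], [2], [6]].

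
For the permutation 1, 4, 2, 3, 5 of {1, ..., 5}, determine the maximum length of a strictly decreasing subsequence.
2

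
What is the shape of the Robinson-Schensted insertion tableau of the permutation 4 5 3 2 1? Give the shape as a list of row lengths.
[2, 1, 1, 1]

Row-insert each entry into an empty tableau.

After inserting 4: P = [[4]].
After inserting 5: P = [[4, 5]].
After inserting 3: P = [[3, 5], [4]].
After inserting 2: P = [[2, 5], [3], [4]].
After inserting 1: P = [[1, 5], [2], [3], [4]].

The final insertion tableau P = [[1, 5], [2], [3], [4]] has shape [2, 1, 1, 1].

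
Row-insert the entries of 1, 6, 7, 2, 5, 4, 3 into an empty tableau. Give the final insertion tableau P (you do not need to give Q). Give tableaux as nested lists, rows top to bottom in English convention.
P = [[1, 2, 3], [4, 7], [5], [6]]

Insert 1: appended to row 1. P = [[1]].
Insert 6: appended to row 1. P = [[1, 6]].
Insert 7: appended to row 1. P = [[1, 6, 7]].
Insert 2: 2 bumps 6 from row 1; 6 starts row 2. P = [[1, 2, 7], [6]].
Insert 5: 5 bumps 7 from row 1; 7 appends to row 2. P = [[1, 2, 5], [6, 7]].
Insert 4: 4 bumps 5 from row 1; 5 bumps 6 from row 2; 6 starts row 3. P = [[1, 2, 4], [5, 7], [6]].
Insert 3: 3 bumps 4 from row 1; 4 bumps 5 from row 2; 5 bumps 6 from row 3; 6 starts row 4. P = [[1, 2, 3], [4, 7], [5], [6]].

So P = [[1, 2, 3], [4, 7], [5], [6]].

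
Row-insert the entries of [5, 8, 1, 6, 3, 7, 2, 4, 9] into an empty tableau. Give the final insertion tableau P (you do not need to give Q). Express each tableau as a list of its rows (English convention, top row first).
P = [[1, 2, 4, 9], [3, 6, 7], [5], [8]]

Insert 5: appended to row 1. P = [[5]].
Insert 8: appended to row 1. P = [[5, 8]].
Insert 1: 1 bumps 5 from row 1; 5 starts row 2. P = [[1, 8], [5]].
Insert 6: 6 bumps 8 from row 1; 8 appends to row 2. P = [[1, 6], [5, 8]].
Insert 3: 3 bumps 6 from row 1; 6 bumps 8 from row 2; 8 starts row 3. P = [[1, 3], [5, 6], [8]].
Insert 7: appended to row 1. P = [[1, 3, 7], [5, 6], [8]].
Insert 2: 2 bumps 3 from row 1; 3 bumps 5 from row 2; 5 bumps 8 from row 3; 8 starts row 4. P = [[1, 2, 7], [3, 6], [5], [8]].
Insert 4: 4 bumps 7 from row 1; 7 appends to row 2. P = [[1, 2, 4], [3, 6, 7], [5], [8]].
Insert 9: appended to row 1. P = [[1, 2, 4, 9], [3, 6, 7], [5], [8]].

So P = [[1, 2, 4, 9], [3, 6, 7], [5], [8]].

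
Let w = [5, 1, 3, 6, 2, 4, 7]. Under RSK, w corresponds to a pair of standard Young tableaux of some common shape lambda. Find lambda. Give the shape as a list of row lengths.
Row-insert each entry into an empty tableau.

After inserting 5: P = [[5]].
After inserting 1: P = [[1], [5]].
After inserting 3: P = [[1, 3], [5]].
After inserting 6: P = [[1, 3, 6], [5]].
After inserting 2: P = [[1, 2, 6], [3], [5]].
After inserting 4: P = [[1, 2, 4], [3, 6], [5]].
After inserting 7: P = [[1, 2, 4, 7], [3, 6], [5]].

The final insertion tableau P = [[1, 2, 4, 7], [3, 6], [5]] has shape [4, 2, 1].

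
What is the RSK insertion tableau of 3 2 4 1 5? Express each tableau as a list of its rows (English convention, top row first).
Insert 3: appended to row 1. P = [[3]].
Insert 2: 2 bumps 3 from row 1; 3 starts row 2. P = [[2], [3]].
Insert 4: appended to row 1. P = [[2, 4], [3]].
Insert 1: 1 bumps 2 from row 1; 2 bumps 3 from row 2; 3 starts row 3. P = [[1, 4], [2], [3]].
Insert 5: appended to row 1. P = [[1, 4, 5], [2], [3]].

So P = [[1, 4, 5], [2], [3]].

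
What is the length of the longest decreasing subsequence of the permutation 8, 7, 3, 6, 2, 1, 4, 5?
5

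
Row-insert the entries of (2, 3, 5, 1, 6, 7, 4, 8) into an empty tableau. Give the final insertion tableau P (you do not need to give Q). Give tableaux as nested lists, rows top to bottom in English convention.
P = [[1, 3, 4, 6, 7, 8], [2, 5]]

After inserting 2: P = [[2]].
After inserting 3: P = [[2, 3]].
After inserting 5: P = [[2, 3, 5]].
After inserting 1: P = [[1, 3, 5], [2]].
After inserting 6: P = [[1, 3, 5, 6], [2]].
After inserting 7: P = [[1, 3, 5, 6, 7], [2]].
After inserting 4: P = [[1, 3, 4, 6, 7], [2, 5]].
After inserting 8: P = [[1, 3, 4, 6, 7, 8], [2, 5]].

So P = [[1, 3, 4, 6, 7, 8], [2, 5]].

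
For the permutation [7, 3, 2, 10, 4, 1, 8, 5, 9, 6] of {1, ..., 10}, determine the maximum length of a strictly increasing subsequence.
4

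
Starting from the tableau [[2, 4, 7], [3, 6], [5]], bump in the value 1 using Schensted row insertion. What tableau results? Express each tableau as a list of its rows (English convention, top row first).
[[1, 4, 7], [2, 6], [3], [5]]

In row 1, 1 replaces 2 (the leftmost entry greater than 1); 2 is bumped to row 2. In row 2, 2 replaces 3 (the leftmost entry greater than 2); 3 is bumped to row 3. In row 3, 3 replaces 5 (the leftmost entry greater than 3); 5 is bumped to row 4. 5 starts a new row 4. The new tableau is [[1, 4, 7], [2, 6], [3], [5]].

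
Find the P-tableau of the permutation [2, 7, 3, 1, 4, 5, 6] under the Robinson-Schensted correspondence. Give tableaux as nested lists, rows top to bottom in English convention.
P = [[1, 3, 4, 5, 6], [2], [7]]

Insert 2: appended to row 1. P = [[2]].
Insert 7: appended to row 1. P = [[2, 7]].
Insert 3: 3 bumps 7 from row 1; 7 starts row 2. P = [[2, 3], [7]].
Insert 1: 1 bumps 2 from row 1; 2 bumps 7 from row 2; 7 starts row 3. P = [[1, 3], [2], [7]].
Insert 4: appended to row 1. P = [[1, 3, 4], [2], [7]].
Insert 5: appended to row 1. P = [[1, 3, 4, 5], [2], [7]].
Insert 6: appended to row 1. P = [[1, 3, 4, 5, 6], [2], [7]].

So P = [[1, 3, 4, 5, 6], [2], [7]].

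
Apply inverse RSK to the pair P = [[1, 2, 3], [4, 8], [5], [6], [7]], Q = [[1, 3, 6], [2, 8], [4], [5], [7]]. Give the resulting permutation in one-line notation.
Reverse the RSK construction: for i from n down to 1, find the cell of Q containing i, remove the entry at that cell from P, and reverse-bump it up through P; the value ejected from row 1 is w(i).

Step i=8: Q has 8 at row 2, column 2; remove 8 from row 2 of P and reverse-bump: 8 enters row 1 and ejects 3. So w(8) = 3. P is now [[1, 2, 8], [4], [5], [6], [7]].
Step i=7: Q has 7 at row 5, column 1; remove 7 from row 5 of P and reverse-bump: 7 enters row 4 and ejects 6; 6 enters row 3 and ejects 5; 5 enters row 2 and ejects 4; 4 enters row 1 and ejects 2. So w(7) = 2. P is now [[1, 4, 8], [5], [6], [7]].
Step i=6: Q has 6 at row 1, column 3; remove that cell from P, ejecting 8. So w(6) = 8. P is now [[1, 4], [5], [6], [7]].
Step i=5: Q has 5 at row 4, column 1; remove 7 from row 4 of P and reverse-bump: 7 enters row 3 and ejects 6; 6 enters row 2 and ejects 5; 5 enters row 1 and ejects 4. So w(5) = 4. P is now [[1, 5], [6], [7]].
Step i=4: Q has 4 at row 3, column 1; remove 7 from row 3 of P and reverse-bump: 7 enters row 2 and ejects 6; 6 enters row 1 and ejects 5. So w(4) = 5. P is now [[1, 6], [7]].
Step i=3: Q has 3 at row 1, column 2; remove that cell from P, ejecting 6. So w(3) = 6. P is now [[1], [7]].
Step i=2: Q has 2 at row 2, column 1; remove 7 from row 2 of P and reverse-bump: 7 enters row 1 and ejects 1. So w(2) = 1. P is now [[7]].
Step i=1: Q has 1 at row 1, column 1; remove that cell from P, ejecting 7. So w(1) = 7. P is now [].

So w = 7 1 6 5 4 8 2 3.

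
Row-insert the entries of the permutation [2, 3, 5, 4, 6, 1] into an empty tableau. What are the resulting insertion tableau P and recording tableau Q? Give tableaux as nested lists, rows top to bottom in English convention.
P = [[1, 3, 4, 6], [2], [5]], Q = [[1, 2, 3, 5], [4], [6]]

Insert each entry of the permutation into P by Schensted row insertion, recording in Q the position of each new cell.

Insert 2: appended to row 1. P = [[2]].
Insert 3: appended to row 1. P = [[2, 3]].
Insert 5: appended to row 1. P = [[2, 3, 5]].
Insert 4: 4 bumps 5 from row 1; 5 starts row 2. P = [[2, 3, 4], [5]].
Insert 6: appended to row 1. P = [[2, 3, 4, 6], [5]].
Insert 1: 1 bumps 2 from row 1; 2 bumps 5 from row 2; 5 starts row 3. P = [[1, 3, 4, 6], [2], [5]].

So P = [[1, 3, 4, 6], [2], [5]], Q = [[1, 2, 3, 5], [4], [6]].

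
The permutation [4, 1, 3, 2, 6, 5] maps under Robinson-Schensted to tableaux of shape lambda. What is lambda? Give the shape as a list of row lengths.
[3, 2, 1]

RSK row insertion gives P = [[1, 2, 5], [3, 6], [4]], which has shape [3, 2, 1].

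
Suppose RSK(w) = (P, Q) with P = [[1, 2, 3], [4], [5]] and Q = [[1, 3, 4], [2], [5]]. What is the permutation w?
Reverse the RSK construction: for i from n down to 1, find the cell of Q containing i, remove the entry at that cell from P, and reverse-bump it up through P; the value ejected from row 1 is w(i).

Step i=5: Q has 5 at row 3, column 1; remove 5 from row 3 of P and reverse-bump: 5 enters row 2 and ejects 4; 4 enters row 1 and ejects 3. So w(5) = 3. P is now [[1, 2, 4], [5]].
Step i=4: Q has 4 at row 1, column 3; remove that cell from P, ejecting 4. So w(4) = 4. P is now [[1, 2], [5]].
Step i=3: Q has 3 at row 1, column 2; remove that cell from P, ejecting 2. So w(3) = 2. P is now [[1], [5]].
Step i=2: Q has 2 at row 2, column 1; remove 5 from row 2 of P and reverse-bump: 5 enters row 1 and ejects 1. So w(2) = 1. P is now [[5]].
Step i=1: Q has 1 at row 1, column 1; remove that cell from P, ejecting 5. So w(1) = 5. P is now [].

So w = 5 1 2 4 3.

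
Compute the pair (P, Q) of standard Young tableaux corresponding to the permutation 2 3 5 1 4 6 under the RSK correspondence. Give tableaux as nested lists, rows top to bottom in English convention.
Insert each entry of the permutation into P by Schensted row insertion, recording in Q the position of each new cell.

Insert 2: appended to row 1. P = [[2]].
Insert 3: appended to row 1. P = [[2, 3]].
Insert 5: appended to row 1. P = [[2, 3, 5]].
Insert 1: 1 bumps 2 from row 1; 2 starts row 2. P = [[1, 3, 5], [2]].
Insert 4: 4 bumps 5 from row 1; 5 appends to row 2. P = [[1, 3, 4], [2, 5]].
Insert 6: appended to row 1. P = [[1, 3, 4, 6], [2, 5]].

So P = [[1, 3, 4, 6], [2, 5]], Q = [[1, 2, 3, 6], [4, 5]].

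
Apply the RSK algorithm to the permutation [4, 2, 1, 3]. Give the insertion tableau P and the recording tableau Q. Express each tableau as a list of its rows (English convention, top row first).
P = [[1, 3], [2], [4]], Q = [[1, 4], [2], [3]]

Insert each entry of the permutation into P by Schensted row insertion, recording in Q the position of each new cell.

Insert 4: appended to row 1. P = [[4]].
Insert 2: 2 bumps 4 from row 1; 4 starts row 2. P = [[2], [4]].
Insert 1: 1 bumps 2 from row 1; 2 bumps 4 from row 2; 4 starts row 3. P = [[1], [2], [4]].
Insert 3: appended to row 1. P = [[1, 3], [2], [4]].

So P = [[1, 3], [2], [4]], Q = [[1, 4], [2], [3]].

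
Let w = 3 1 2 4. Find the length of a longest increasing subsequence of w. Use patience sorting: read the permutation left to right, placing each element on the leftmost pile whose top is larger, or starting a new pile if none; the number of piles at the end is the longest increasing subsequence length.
3: new pile. tops = [3]
1: onto pile 1 (replacing 3). tops = [1]
2: new pile. tops = [1, 2]
4: new pile. tops = [1, 2, 4]

3 piles, so the longest increasing subsequence has length 3.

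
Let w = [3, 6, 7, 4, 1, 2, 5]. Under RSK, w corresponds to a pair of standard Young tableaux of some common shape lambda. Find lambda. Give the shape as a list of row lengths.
[3, 3, 1]

Row-insert each entry into an empty tableau.

After inserting 3: P = [[3]].
After inserting 6: P = [[3, 6]].
After inserting 7: P = [[3, 6, 7]].
After inserting 4: P = [[3, 4, 7], [6]].
After inserting 1: P = [[1, 4, 7], [3], [6]].
After inserting 2: P = [[1, 2, 7], [3, 4], [6]].
After inserting 5: P = [[1, 2, 5], [3, 4, 7], [6]].

The final insertion tableau P = [[1, 2, 5], [3, 4, 7], [6]] has shape [3, 3, 1].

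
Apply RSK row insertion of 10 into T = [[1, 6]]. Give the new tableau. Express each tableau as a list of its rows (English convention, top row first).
[[1, 6, 10]]

10 is larger than every entry of row 1, so it is appended to row 1. The new tableau is [[1, 6, 10]].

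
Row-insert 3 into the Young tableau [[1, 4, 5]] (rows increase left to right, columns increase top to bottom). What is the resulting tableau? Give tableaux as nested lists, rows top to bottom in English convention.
In row 1, 3 replaces 4 (the leftmost entry greater than 3); 4 is bumped to row 2. 4 starts a new row 2. The new tableau is [[1, 3, 5], [4]].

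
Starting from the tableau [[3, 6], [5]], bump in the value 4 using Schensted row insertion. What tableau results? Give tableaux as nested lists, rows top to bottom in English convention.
In row 1, 4 replaces 6 (the leftmost entry greater than 4); 6 is bumped to row 2. 6 is appended to row 2. The new tableau is [[3, 4], [5, 6]].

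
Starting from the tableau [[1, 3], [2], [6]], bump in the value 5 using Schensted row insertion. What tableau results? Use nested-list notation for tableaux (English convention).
[[1, 3, 5], [2], [6]]

5 is larger than every entry of row 1, so it is appended to row 1. The new tableau is [[1, 3, 5], [2], [6]].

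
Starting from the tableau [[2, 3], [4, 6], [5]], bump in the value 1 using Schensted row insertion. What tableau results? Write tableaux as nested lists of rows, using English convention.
In row 1, 1 replaces 2 (the leftmost entry greater than 1); 2 is bumped to row 2. In row 2, 2 replaces 4 (the leftmost entry greater than 2); 4 is bumped to row 3. In row 3, 4 replaces 5 (the leftmost entry greater than 4); 5 is bumped to row 4. 5 starts a new row 4. The new tableau is [[1, 3], [2, 6], [4], [5]].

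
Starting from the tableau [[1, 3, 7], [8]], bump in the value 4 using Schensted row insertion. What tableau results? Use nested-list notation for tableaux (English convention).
[[1, 3, 4], [7], [8]]

In row 1, 4 replaces 7 (the leftmost entry greater than 4); 7 is bumped to row 2. In row 2, 7 replaces 8 (the leftmost entry greater than 7); 8 is bumped to row 3. 8 starts a new row 3. The new tableau is [[1, 3, 4], [7], [8]].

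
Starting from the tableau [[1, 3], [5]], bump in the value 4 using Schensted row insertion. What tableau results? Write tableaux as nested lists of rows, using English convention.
4 is larger than every entry of row 1, so it is appended to row 1. The new tableau is [[1, 3, 4], [5]].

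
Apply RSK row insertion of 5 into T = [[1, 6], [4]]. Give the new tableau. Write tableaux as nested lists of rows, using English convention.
In row 1, 5 replaces 6 (the leftmost entry greater than 5); 6 is bumped to row 2. 6 is appended to row 2. The new tableau is [[1, 5], [4, 6]].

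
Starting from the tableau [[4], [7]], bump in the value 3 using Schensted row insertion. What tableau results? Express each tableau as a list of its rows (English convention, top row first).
In row 1, 3 replaces 4 (the leftmost entry greater than 3); 4 is bumped to row 2. In row 2, 4 replaces 7 (the leftmost entry greater than 4); 7 is bumped to row 3. 7 starts a new row 3. The new tableau is [[3], [4], [7]].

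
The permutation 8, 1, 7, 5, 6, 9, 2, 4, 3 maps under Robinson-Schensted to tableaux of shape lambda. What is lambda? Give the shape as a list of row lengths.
[4, 2, 1, 1, 1]

RSK row insertion gives P = [[1, 2, 3, 9], [4, 6], [5], [7], [8]], which has shape [4, 2, 1, 1, 1].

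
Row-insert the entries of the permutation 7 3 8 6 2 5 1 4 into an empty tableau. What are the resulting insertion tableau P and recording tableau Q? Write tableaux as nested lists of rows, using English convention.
P = [[1, 4], [2, 5], [3, 6], [7, 8]], Q = [[1, 3], [2, 4], [5, 6], [7, 8]]

Insert each entry of the permutation into P by Schensted row insertion, recording in Q the position of each new cell.

Insert 7: appended to row 1. P = [[7]], Q = [[1]].
Insert 3: 3 bumps 7 from row 1; 7 starts row 2. P = [[3], [7]], Q = [[1], [2]].
Insert 8: appended to row 1. P = [[3, 8], [7]], Q = [[1, 3], [2]].
Insert 6: 6 bumps 8 from row 1; 8 appends to row 2. P = [[3, 6], [7, 8]], Q = [[1, 3], [2, 4]].
Insert 2: 2 bumps 3 from row 1; 3 bumps 7 from row 2; 7 starts row 3. P = [[2, 6], [3, 8], [7]], Q = [[1, 3], [2, 4], [5]].
Insert 5: 5 bumps 6 from row 1; 6 bumps 8 from row 2; 8 appends to row 3. P = [[2, 5], [3, 6], [7, 8]], Q = [[1, 3], [2, 4], [5, 6]].
Insert 1: 1 bumps 2 from row 1; 2 bumps 3 from row 2; 3 bumps 7 from row 3; 7 starts row 4. P = [[1, 5], [2, 6], [3, 8], [7]], Q = [[1, 3], [2, 4], [5, 6], [7]].
Insert 4: 4 bumps 5 from row 1; 5 bumps 6 from row 2; 6 bumps 8 from row 3; 8 appends to row 4. P = [[1, 4], [2, 5], [3, 6], [7, 8]], Q = [[1, 3], [2, 4], [5, 6], [7, 8]].

So P = [[1, 4], [2, 5], [3, 6], [7, 8]], Q = [[1, 3], [2, 4], [5, 6], [7, 8]].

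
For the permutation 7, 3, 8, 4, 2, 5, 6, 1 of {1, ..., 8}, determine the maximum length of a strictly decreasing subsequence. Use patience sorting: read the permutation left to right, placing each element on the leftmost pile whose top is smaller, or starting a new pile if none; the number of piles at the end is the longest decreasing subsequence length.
4

7: new pile. tops = [7]
3: new pile. tops = [7, 3]
8: onto pile 1 (replacing 7). tops = [8, 3]
4: onto pile 2 (replacing 3). tops = [8, 4]
2: new pile. tops = [8, 4, 2]
5: onto pile 2 (replacing 4). tops = [8, 5, 2]
6: onto pile 2 (replacing 5). tops = [8, 6, 2]
1: new pile. tops = [8, 6, 2, 1]

4 piles, so the longest decreasing subsequence has length 4.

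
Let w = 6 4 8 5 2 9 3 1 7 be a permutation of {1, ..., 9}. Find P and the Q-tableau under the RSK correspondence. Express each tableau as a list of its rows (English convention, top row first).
Insert each entry of the permutation into P by Schensted row insertion, recording in Q the position of each new cell.

After inserting 6: P = [[6]].
After inserting 4: P = [[4], [6]].
After inserting 8: P = [[4, 8], [6]].
After inserting 5: P = [[4, 5], [6, 8]].
After inserting 2: P = [[2, 5], [4, 8], [6]].
After inserting 9: P = [[2, 5, 9], [4, 8], [6]].
After inserting 3: P = [[2, 3, 9], [4, 5], [6, 8]].
After inserting 1: P = [[1, 3, 9], [2, 5], [4, 8], [6]].
After inserting 7: P = [[1, 3, 7], [2, 5, 9], [4, 8], [6]].

So P = [[1, 3, 7], [2, 5, 9], [4, 8], [6]], Q = [[1, 3, 6], [2, 4, 9], [5, 7], [8]].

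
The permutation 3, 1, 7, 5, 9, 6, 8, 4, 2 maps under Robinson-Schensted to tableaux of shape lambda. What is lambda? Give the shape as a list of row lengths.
RSK row insertion gives P = [[1, 2, 6, 8], [3, 4, 9], [5], [7]], which has shape [4, 3, 1, 1].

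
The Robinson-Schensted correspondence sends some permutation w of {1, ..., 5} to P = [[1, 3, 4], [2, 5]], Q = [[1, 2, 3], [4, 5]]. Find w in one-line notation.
Reverse the RSK construction: for i from n down to 1, find the cell of Q containing i, remove the entry at that cell from P, and reverse-bump it up through P; the value ejected from row 1 is w(i).

Step i=5: Q has 5 at row 2, column 2; remove 5 from row 2 of P and reverse-bump: 5 enters row 1 and ejects 4. So w(5) = 4. P is now [[1, 3, 5], [2]].
Step i=4: Q has 4 at row 2, column 1; remove 2 from row 2 of P and reverse-bump: 2 enters row 1 and ejects 1. So w(4) = 1. P is now [[2, 3, 5]].
Step i=3: Q has 3 at row 1, column 3; remove that cell from P, ejecting 5. So w(3) = 5. P is now [[2, 3]].
Step i=2: Q has 2 at row 1, column 2; remove that cell from P, ejecting 3. So w(2) = 3. P is now [[2]].
Step i=1: Q has 1 at row 1, column 1; remove that cell from P, ejecting 2. So w(1) = 2. P is now [].

So w = 2 3 5 1 4.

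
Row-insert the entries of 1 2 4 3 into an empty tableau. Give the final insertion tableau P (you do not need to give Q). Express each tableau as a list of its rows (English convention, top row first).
P = [[1, 2, 3], [4]]

Insert 1: appended to row 1. P = [[1]].
Insert 2: appended to row 1. P = [[1, 2]].
Insert 4: appended to row 1. P = [[1, 2, 4]].
Insert 3: 3 bumps 4 from row 1; 4 starts row 2. P = [[1, 2, 3], [4]].

So P = [[1, 2, 3], [4]].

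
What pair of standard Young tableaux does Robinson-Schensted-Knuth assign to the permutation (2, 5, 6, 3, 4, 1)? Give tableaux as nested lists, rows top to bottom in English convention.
Insert each entry of the permutation into P by Schensted row insertion, recording in Q the position of each new cell.

Insert 2: appended to row 1. P = [[2]].
Insert 5: appended to row 1. P = [[2, 5]].
Insert 6: appended to row 1. P = [[2, 5, 6]].
Insert 3: 3 bumps 5 from row 1; 5 starts row 2. P = [[2, 3, 6], [5]].
Insert 4: 4 bumps 6 from row 1; 6 appends to row 2. P = [[2, 3, 4], [5, 6]].
Insert 1: 1 bumps 2 from row 1; 2 bumps 5 from row 2; 5 starts row 3. P = [[1, 3, 4], [2, 6], [5]].

So P = [[1, 3, 4], [2, 6], [5]], Q = [[1, 2, 3], [4, 5], [6]].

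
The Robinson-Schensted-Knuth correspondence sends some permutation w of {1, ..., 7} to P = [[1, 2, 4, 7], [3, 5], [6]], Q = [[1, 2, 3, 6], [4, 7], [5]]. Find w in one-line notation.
1 3 6 5 2 7 4

Reverse the RSK construction: for i from n down to 1, find the cell of Q containing i, remove the entry at that cell from P, and reverse-bump it up through P; the value ejected from row 1 is w(i).

Step i=7: Q has 7 at row 2, column 2; remove 5 from row 2 of P and reverse-bump: 5 enters row 1 and ejects 4. So w(7) = 4. P is now [[1, 2, 5, 7], [3], [6]].
Step i=6: Q has 6 at row 1, column 4; remove that cell from P, ejecting 7. So w(6) = 7. P is now [[1, 2, 5], [3], [6]].
Step i=5: Q has 5 at row 3, column 1; remove 6 from row 3 of P and reverse-bump: 6 enters row 2 and ejects 3; 3 enters row 1 and ejects 2. So w(5) = 2. P is now [[1, 3, 5], [6]].
Step i=4: Q has 4 at row 2, column 1; remove 6 from row 2 of P and reverse-bump: 6 enters row 1 and ejects 5. So w(4) = 5. P is now [[1, 3, 6]].
Step i=3: Q has 3 at row 1, column 3; remove that cell from P, ejecting 6. So w(3) = 6. P is now [[1, 3]].
Step i=2: Q has 2 at row 1, column 2; remove that cell from P, ejecting 3. So w(2) = 3. P is now [[1]].
Step i=1: Q has 1 at row 1, column 1; remove that cell from P, ejecting 1. So w(1) = 1. P is now [].

So w = 1 3 6 5 2 7 4.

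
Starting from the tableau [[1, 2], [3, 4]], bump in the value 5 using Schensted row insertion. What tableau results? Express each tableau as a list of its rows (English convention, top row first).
[[1, 2, 5], [3, 4]]

5 is larger than every entry of row 1, so it is appended to row 1. The new tableau is [[1, 2, 5], [3, 4]].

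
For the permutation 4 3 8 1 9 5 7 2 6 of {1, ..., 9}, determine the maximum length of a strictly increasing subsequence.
3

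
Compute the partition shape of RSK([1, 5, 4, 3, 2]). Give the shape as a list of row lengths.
Row-insert each entry into an empty tableau.

After inserting 1: P = [[1]].
After inserting 5: P = [[1, 5]].
After inserting 4: P = [[1, 4], [5]].
After inserting 3: P = [[1, 3], [4], [5]].
After inserting 2: P = [[1, 2], [3], [4], [5]].

The final insertion tableau P = [[1, 2], [3], [4], [5]] has shape [2, 1, 1, 1].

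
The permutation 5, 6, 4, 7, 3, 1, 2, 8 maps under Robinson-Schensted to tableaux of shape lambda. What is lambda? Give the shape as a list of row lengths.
[4, 2, 1, 1]

Row-insert each entry into an empty tableau.

After inserting 5: P = [[5]].
After inserting 6: P = [[5, 6]].
After inserting 4: P = [[4, 6], [5]].
After inserting 7: P = [[4, 6, 7], [5]].
After inserting 3: P = [[3, 6, 7], [4], [5]].
After inserting 1: P = [[1, 6, 7], [3], [4], [5]].
After inserting 2: P = [[1, 2, 7], [3, 6], [4], [5]].
After inserting 8: P = [[1, 2, 7, 8], [3, 6], [4], [5]].

The final insertion tableau P = [[1, 2, 7, 8], [3, 6], [4], [5]] has shape [4, 2, 1, 1].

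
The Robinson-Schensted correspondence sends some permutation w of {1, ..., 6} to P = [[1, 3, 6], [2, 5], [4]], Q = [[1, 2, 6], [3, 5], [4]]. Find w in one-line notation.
4 5 2 1 3 6

Reverse the RSK construction: for i from n down to 1, find the cell of Q containing i, remove the entry at that cell from P, and reverse-bump it up through P; the value ejected from row 1 is w(i).

Step i=6: Q has 6 at row 1, column 3; remove that cell from P, ejecting 6. So w(6) = 6. P is now [[1, 3], [2, 5], [4]].
Step i=5: Q has 5 at row 2, column 2; remove 5 from row 2 of P and reverse-bump: 5 enters row 1 and ejects 3. So w(5) = 3. P is now [[1, 5], [2], [4]].
Step i=4: Q has 4 at row 3, column 1; remove 4 from row 3 of P and reverse-bump: 4 enters row 2 and ejects 2; 2 enters row 1 and ejects 1. So w(4) = 1. P is now [[2, 5], [4]].
Step i=3: Q has 3 at row 2, column 1; remove 4 from row 2 of P and reverse-bump: 4 enters row 1 and ejects 2. So w(3) = 2. P is now [[4, 5]].
Step i=2: Q has 2 at row 1, column 2; remove that cell from P, ejecting 5. So w(2) = 5. P is now [[4]].
Step i=1: Q has 1 at row 1, column 1; remove that cell from P, ejecting 4. So w(1) = 4. P is now [].

So w = 4 5 2 1 3 6.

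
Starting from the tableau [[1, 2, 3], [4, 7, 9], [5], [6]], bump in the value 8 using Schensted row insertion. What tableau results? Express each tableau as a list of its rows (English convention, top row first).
8 is larger than every entry of row 1, so it is appended to row 1. The new tableau is [[1, 2, 3, 8], [4, 7, 9], [5], [6]].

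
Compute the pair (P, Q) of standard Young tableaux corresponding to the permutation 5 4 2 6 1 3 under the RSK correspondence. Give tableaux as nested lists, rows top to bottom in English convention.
Insert each entry of the permutation into P by Schensted row insertion, recording in Q the position of each new cell.

After inserting 5: P = [[5]].
After inserting 4: P = [[4], [5]].
After inserting 2: P = [[2], [4], [5]].
After inserting 6: P = [[2, 6], [4], [5]].
After inserting 1: P = [[1, 6], [2], [4], [5]].
After inserting 3: P = [[1, 3], [2, 6], [4], [5]].

So P = [[1, 3], [2, 6], [4], [5]], Q = [[1, 4], [2, 6], [3], [5]].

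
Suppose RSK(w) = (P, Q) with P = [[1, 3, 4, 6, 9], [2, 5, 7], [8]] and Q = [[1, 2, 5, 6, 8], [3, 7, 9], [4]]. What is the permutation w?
Reverse the RSK construction: for i from n down to 1, find the cell of Q containing i, remove the entry at that cell from P, and reverse-bump it up through P; the value ejected from row 1 is w(i).

Step i=9: Q has 9 at row 2, column 3; remove 7 from row 2 of P and reverse-bump: 7 enters row 1 and ejects 6. So w(9) = 6. P is now [[1, 3, 4, 7, 9], [2, 5], [8]].
Step i=8: Q has 8 at row 1, column 5; remove that cell from P, ejecting 9. So w(8) = 9. P is now [[1, 3, 4, 7], [2, 5], [8]].
Step i=7: Q has 7 at row 2, column 2; remove 5 from row 2 of P and reverse-bump: 5 enters row 1 and ejects 4. So w(7) = 4. P is now [[1, 3, 5, 7], [2], [8]].
Step i=6: Q has 6 at row 1, column 4; remove that cell from P, ejecting 7. So w(6) = 7. P is now [[1, 3, 5], [2], [8]].
Step i=5: Q has 5 at row 1, column 3; remove that cell from P, ejecting 5. So w(5) = 5. P is now [[1, 3], [2], [8]].
Step i=4: Q has 4 at row 3, column 1; remove 8 from row 3 of P and reverse-bump: 8 enters row 2 and ejects 2; 2 enters row 1 and ejects 1. So w(4) = 1. P is now [[2, 3], [8]].
Step i=3: Q has 3 at row 2, column 1; remove 8 from row 2 of P and reverse-bump: 8 enters row 1 and ejects 3. So w(3) = 3. P is now [[2, 8]].
Step i=2: Q has 2 at row 1, column 2; remove that cell from P, ejecting 8. So w(2) = 8. P is now [[2]].
Step i=1: Q has 1 at row 1, column 1; remove that cell from P, ejecting 2. So w(1) = 2. P is now [].

So w = 2 8 3 1 5 7 4 9 6.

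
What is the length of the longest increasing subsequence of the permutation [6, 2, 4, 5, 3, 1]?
3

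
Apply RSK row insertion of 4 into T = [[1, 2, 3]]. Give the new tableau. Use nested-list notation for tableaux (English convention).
[[1, 2, 3, 4]]

4 is larger than every entry of row 1, so it is appended to row 1. The new tableau is [[1, 2, 3, 4]].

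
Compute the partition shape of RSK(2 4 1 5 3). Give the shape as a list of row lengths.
RSK row insertion gives P = [[1, 3, 5], [2, 4]], which has shape [3, 2].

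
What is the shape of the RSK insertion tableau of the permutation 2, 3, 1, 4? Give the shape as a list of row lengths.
[3, 1]

Row-insert each entry into an empty tableau.

After inserting 2: P = [[2]].
After inserting 3: P = [[2, 3]].
After inserting 1: P = [[1, 3], [2]].
After inserting 4: P = [[1, 3, 4], [2]].

The final insertion tableau P = [[1, 3, 4], [2]] has shape [3, 1].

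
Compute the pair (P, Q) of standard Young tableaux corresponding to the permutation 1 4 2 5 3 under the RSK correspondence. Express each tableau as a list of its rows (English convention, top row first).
Insert each entry of the permutation into P by Schensted row insertion, recording in Q the position of each new cell.

Insert 1: appended to row 1. P = [[1]].
Insert 4: appended to row 1. P = [[1, 4]].
Insert 2: 2 bumps 4 from row 1; 4 starts row 2. P = [[1, 2], [4]].
Insert 5: appended to row 1. P = [[1, 2, 5], [4]].
Insert 3: 3 bumps 5 from row 1; 5 appends to row 2. P = [[1, 2, 3], [4, 5]].

So P = [[1, 2, 3], [4, 5]], Q = [[1, 2, 4], [3, 5]].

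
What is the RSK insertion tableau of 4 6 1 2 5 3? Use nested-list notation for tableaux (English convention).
P = [[1, 2, 3], [4, 5], [6]]

Insert 4: appended to row 1. P = [[4]].
Insert 6: appended to row 1. P = [[4, 6]].
Insert 1: 1 bumps 4 from row 1; 4 starts row 2. P = [[1, 6], [4]].
Insert 2: 2 bumps 6 from row 1; 6 appends to row 2. P = [[1, 2], [4, 6]].
Insert 5: appended to row 1. P = [[1, 2, 5], [4, 6]].
Insert 3: 3 bumps 5 from row 1; 5 bumps 6 from row 2; 6 starts row 3. P = [[1, 2, 3], [4, 5], [6]].

So P = [[1, 2, 3], [4, 5], [6]].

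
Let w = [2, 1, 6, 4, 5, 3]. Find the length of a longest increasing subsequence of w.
3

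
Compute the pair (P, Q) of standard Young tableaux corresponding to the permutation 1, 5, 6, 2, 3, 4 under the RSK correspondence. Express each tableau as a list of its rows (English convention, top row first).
Insert each entry of the permutation into P by Schensted row insertion, recording in Q the position of each new cell.

Insert 1: appended to row 1. P = [[1]].
Insert 5: appended to row 1. P = [[1, 5]].
Insert 6: appended to row 1. P = [[1, 5, 6]].
Insert 2: 2 bumps 5 from row 1; 5 starts row 2. P = [[1, 2, 6], [5]].
Insert 3: 3 bumps 6 from row 1; 6 appends to row 2. P = [[1, 2, 3], [5, 6]].
Insert 4: appended to row 1. P = [[1, 2, 3, 4], [5, 6]].

So P = [[1, 2, 3, 4], [5, 6]], Q = [[1, 2, 3, 6], [4, 5]].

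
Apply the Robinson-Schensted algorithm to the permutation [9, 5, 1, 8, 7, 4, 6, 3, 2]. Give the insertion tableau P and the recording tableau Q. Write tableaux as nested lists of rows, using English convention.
Insert each entry of the permutation into P by Schensted row insertion, recording in Q the position of each new cell.

Insert 9: appended to row 1. P = [[9]], Q = [[1]].
Insert 5: 5 bumps 9 from row 1; 9 starts row 2. P = [[5], [9]], Q = [[1], [2]].
Insert 1: 1 bumps 5 from row 1; 5 bumps 9 from row 2; 9 starts row 3. P = [[1], [5], [9]], Q = [[1], [2], [3]].
Insert 8: appended to row 1. P = [[1, 8], [5], [9]], Q = [[1, 4], [2], [3]].
Insert 7: 7 bumps 8 from row 1; 8 appends to row 2. P = [[1, 7], [5, 8], [9]], Q = [[1, 4], [2, 5], [3]].
Insert 4: 4 bumps 7 from row 1; 7 bumps 8 from row 2; 8 bumps 9 from row 3; 9 starts row 4. P = [[1, 4], [5, 7], [8], [9]], Q = [[1, 4], [2, 5], [3], [6]].
Insert 6: appended to row 1. P = [[1, 4, 6], [5, 7], [8], [9]], Q = [[1, 4, 7], [2, 5], [3], [6]].
Insert 3: 3 bumps 4 from row 1; 4 bumps 5 from row 2; 5 bumps 8 from row 3; 8 bumps 9 from row 4; 9 starts row 5. P = [[1, 3, 6], [4, 7], [5], [8], [9]], Q = [[1, 4, 7], [2, 5], [3], [6], [8]].
Insert 2: 2 bumps 3 from row 1; 3 bumps 4 from row 2; 4 bumps 5 from row 3; 5 bumps 8 from row 4; 8 bumps 9 from row 5; 9 starts row 6. P = [[1, 2, 6], [3, 7], [4], [5], [8], [9]], Q = [[1, 4, 7], [2, 5], [3], [6], [8], [9]].

So P = [[1, 2, 6], [3, 7], [4], [5], [8], [9]], Q = [[1, 4, 7], [2, 5], [3], [6], [8], [9]].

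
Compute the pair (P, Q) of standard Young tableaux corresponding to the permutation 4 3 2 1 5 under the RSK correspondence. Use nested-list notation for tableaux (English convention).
Insert each entry of the permutation into P by Schensted row insertion, recording in Q the position of each new cell.

Insert 4: appended to row 1. P = [[4]].
Insert 3: 3 bumps 4 from row 1; 4 starts row 2. P = [[3], [4]].
Insert 2: 2 bumps 3 from row 1; 3 bumps 4 from row 2; 4 starts row 3. P = [[2], [3], [4]].
Insert 1: 1 bumps 2 from row 1; 2 bumps 3 from row 2; 3 bumps 4 from row 3; 4 starts row 4. P = [[1], [2], [3], [4]].
Insert 5: appended to row 1. P = [[1, 5], [2], [3], [4]].

So P = [[1, 5], [2], [3], [4]], Q = [[1, 5], [2], [3], [4]].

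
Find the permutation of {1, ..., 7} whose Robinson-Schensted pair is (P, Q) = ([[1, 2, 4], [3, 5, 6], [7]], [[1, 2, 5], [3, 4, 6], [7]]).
Reverse the RSK construction: for i from n down to 1, find the cell of Q containing i, remove the entry at that cell from P, and reverse-bump it up through P; the value ejected from row 1 is w(i).

Step i=7: Q has 7 at row 3, column 1; remove 7 from row 3 of P and reverse-bump: 7 enters row 2 and ejects 6; 6 enters row 1 and ejects 4. So w(7) = 4. P is now [[1, 2, 6], [3, 5, 7]].
Step i=6: Q has 6 at row 2, column 3; remove 7 from row 2 of P and reverse-bump: 7 enters row 1 and ejects 6. So w(6) = 6. P is now [[1, 2, 7], [3, 5]].
Step i=5: Q has 5 at row 1, column 3; remove that cell from P, ejecting 7. So w(5) = 7. P is now [[1, 2], [3, 5]].
Step i=4: Q has 4 at row 2, column 2; remove 5 from row 2 of P and reverse-bump: 5 enters row 1 and ejects 2. So w(4) = 2. P is now [[1, 5], [3]].
Step i=3: Q has 3 at row 2, column 1; remove 3 from row 2 of P and reverse-bump: 3 enters row 1 and ejects 1. So w(3) = 1. P is now [[3, 5]].
Step i=2: Q has 2 at row 1, column 2; remove that cell from P, ejecting 5. So w(2) = 5. P is now [[3]].
Step i=1: Q has 1 at row 1, column 1; remove that cell from P, ejecting 3. So w(1) = 3. P is now [].

So w = 3 5 1 2 7 6 4.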